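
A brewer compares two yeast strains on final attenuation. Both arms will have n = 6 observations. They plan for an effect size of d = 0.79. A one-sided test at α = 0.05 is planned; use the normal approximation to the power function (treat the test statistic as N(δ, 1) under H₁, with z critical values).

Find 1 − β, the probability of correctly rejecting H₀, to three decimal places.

Noncentrality parameter: λ = d·√(n/2) = 0.79 × √(6/2) = 1.3683
Critical value for a one-sided test at α = 0.05: z_α = 1.645.
Power = P(Z > 1.645 − λ) = Φ(-0.277) = 0.3911.

Power ≈ 0.391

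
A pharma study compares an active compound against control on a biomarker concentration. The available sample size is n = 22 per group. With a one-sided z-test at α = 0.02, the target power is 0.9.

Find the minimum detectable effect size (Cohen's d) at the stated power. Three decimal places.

d ≈ 1.006

Required noncentrality: δ = z_{0.02} + z_{0.10} = 2.054 + 1.282 = 3.335.
δ = d·√(n/2) ⇒ d = δ/√(n/2) = 3.335/√(22/2) = 1.0056.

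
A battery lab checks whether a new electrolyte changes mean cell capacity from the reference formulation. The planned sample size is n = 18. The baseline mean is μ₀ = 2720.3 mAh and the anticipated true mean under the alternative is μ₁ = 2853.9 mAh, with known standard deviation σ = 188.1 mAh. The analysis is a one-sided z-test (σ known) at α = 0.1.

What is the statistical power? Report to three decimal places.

Standardized effect: d = |μ₁ − μ₀| / σ = |2853.9 − 2720.3| / 188.1 = 0.7103
Noncentrality parameter: δ = d·√n = 0.7103 × √18 = 3.0134
Critical value for a one-sided test at α = 0.1: z_α = 1.282.
Power = Φ(δ − 1.282) = Φ(1.732) = 0.9583.

Power ≈ 0.958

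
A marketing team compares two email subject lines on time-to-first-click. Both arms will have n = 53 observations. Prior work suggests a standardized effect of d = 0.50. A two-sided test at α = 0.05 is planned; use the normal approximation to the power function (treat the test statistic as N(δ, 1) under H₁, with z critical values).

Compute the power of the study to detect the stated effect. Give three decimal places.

Noncentrality parameter: δ = d·√(n/2) = 0.50 × √(53/2) = 2.5739
Two-sided α = 0.05 → critical value z_{0.025} = 1.960.
Power = Φ(δ − 1.960) + Φ(−δ − 1.960) = Φ(0.614) + Φ(-4.534) = 0.7304 + 0.0000 = 0.7304.

Power ≈ 0.730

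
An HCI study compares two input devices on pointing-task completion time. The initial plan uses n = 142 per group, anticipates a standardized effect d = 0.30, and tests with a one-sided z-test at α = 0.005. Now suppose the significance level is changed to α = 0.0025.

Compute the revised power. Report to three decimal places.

Power ≈ 0.390

δ = d·√(n/2) = 0.30 × √(142/2) = 2.5278 (unchanged). New critical value: z_{0.0025} = 2.807.
Revised power = P(Z > 2.807 − δ) = Φ(-0.279) = 0.3900.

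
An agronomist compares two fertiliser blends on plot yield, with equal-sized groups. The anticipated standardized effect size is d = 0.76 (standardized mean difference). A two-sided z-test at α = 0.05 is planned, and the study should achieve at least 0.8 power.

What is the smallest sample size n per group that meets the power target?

For power 0.8 need Φ(δ − z_{0.025}) = 0.8, so δ = z_{0.025} + z_{0.20} = 1.960 + 0.842 = 2.802.
(For δ > 0 the lower-tail rejection region contributes negligibly to power, so the one-term inversion is standard.)
δ = d·√(n/2) ⇒ n = 2(δ/d)² = 2 × (2.802 / 0.76)² = 27.18.
Rounding up, n = 28 per group.

n = 28 per group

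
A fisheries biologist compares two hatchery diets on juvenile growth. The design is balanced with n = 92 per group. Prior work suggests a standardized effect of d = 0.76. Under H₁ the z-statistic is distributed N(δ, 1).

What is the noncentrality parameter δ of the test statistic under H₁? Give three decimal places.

δ ≈ 5.155

The noncentrality parameter scales effect size by the design's sample-size factor: δ = d·√(n/2) = 0.76 × √(92/2) = 5.1546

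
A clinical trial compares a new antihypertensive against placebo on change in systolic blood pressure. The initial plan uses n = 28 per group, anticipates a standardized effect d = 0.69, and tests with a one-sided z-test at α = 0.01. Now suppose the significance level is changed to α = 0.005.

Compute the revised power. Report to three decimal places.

δ = d·√(n/2) = 0.69 × √(28/2) = 2.5817 (unchanged). New critical value: z_{0.005} = 2.576.
Revised power = P(Z > 2.576 − δ) = Φ(0.006) = 0.5024.

Power ≈ 0.502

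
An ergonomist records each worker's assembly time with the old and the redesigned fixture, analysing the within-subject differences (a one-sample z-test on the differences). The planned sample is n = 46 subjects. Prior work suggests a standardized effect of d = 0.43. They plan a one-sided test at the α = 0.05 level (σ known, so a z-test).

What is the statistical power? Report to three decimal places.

Noncentrality parameter: δ = d·√n = 0.43 × √46 = 2.9164
Critical value for a one-sided test at α = 0.05: z_α = 1.645.
Power = P(Z > 1.645 − δ) = Φ(1.272) = 0.8982.

Power ≈ 0.898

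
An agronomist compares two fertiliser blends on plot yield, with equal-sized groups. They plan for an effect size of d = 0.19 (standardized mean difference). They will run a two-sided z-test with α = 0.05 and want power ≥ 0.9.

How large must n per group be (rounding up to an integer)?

Set Φ(δ − 1.960) = 0.9; then δ − 1.960 = Φ⁻¹(0.9) = 1.282, giving δ = 3.242.
(Ignoring the negligible lower-tail rejection probability gives the usual closed-form inversion.)
δ = d·√(n/2) ⇒ n = 2(δ/d)² = 2 × (3.242 / 0.19)² = 582.13.
Round up to the next whole unit.

n = 583 per group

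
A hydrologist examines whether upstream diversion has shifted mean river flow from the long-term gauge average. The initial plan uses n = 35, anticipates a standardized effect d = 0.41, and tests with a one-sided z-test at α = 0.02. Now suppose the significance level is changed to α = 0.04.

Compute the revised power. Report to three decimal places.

δ = d·√n = 0.41 × √35 = 2.4256 (unchanged). New critical value: z_{0.04} = 1.751.
Revised power = Φ(δ − 1.751) = Φ(0.675) = 0.7501.

Power ≈ 0.750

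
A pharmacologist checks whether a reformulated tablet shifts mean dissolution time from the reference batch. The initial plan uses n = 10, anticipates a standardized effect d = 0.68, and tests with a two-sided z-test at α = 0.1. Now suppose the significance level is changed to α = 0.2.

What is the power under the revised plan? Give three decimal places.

Power ≈ 0.808

δ = d·√n = 0.68 × √10 = 2.1503 (unchanged). New critical value: z_{0.1} = 1.282.
Revised power = Φ(δ − 1.282) + Φ(−δ − 1.282) = Φ(0.869) + Φ(-3.432) = 0.8075 + 0.0003 = 0.8078.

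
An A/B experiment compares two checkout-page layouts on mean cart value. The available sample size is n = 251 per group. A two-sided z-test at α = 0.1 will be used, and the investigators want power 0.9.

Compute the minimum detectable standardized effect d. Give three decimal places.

d ≈ 0.261

Required noncentrality: δ = z_{0.05} + z_{0.10} = 1.645 + 1.282 = 2.926.
(The second rejection-region term Φ(−δ − z_{α/2}) is negligible and dropped.)
δ = d·√(n/2) ⇒ d = δ/√(n/2) = 2.926/√(251/2) = 0.2612.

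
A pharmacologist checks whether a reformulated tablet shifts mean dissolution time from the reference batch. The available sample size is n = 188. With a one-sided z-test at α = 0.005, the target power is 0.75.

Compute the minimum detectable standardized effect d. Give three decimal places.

Required noncentrality: δ = z_{0.005} + z_{0.25} = 2.576 + 0.674 = 3.250.
δ = d·√n ⇒ d = δ/√n = 3.250/√188 = 0.2371.

d ≈ 0.237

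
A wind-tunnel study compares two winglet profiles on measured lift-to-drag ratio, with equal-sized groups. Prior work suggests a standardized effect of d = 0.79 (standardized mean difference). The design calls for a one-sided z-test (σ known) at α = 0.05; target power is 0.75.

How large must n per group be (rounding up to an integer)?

n = 18 per group

For power 0.75 need Φ(δ − z_{0.05}) = 0.75, so δ = z_{0.05} + z_{0.25} = 1.645 + 0.674 = 2.319.
δ = d·√(n/2) ⇒ n = 2(δ/d)² = 2 × (2.319 / 0.79)² = 17.24.
Rounding up, n = 18 per group.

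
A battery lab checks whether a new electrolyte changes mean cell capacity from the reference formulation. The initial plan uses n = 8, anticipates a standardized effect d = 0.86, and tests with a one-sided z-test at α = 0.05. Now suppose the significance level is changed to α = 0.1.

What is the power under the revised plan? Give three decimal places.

δ = d·√n = 0.86 × √8 = 2.4324 (unchanged). New critical value: z_{0.1} = 1.282.
Revised power = P(Z > 1.282 − δ) = Φ(1.151) = 0.8751.

Power ≈ 0.875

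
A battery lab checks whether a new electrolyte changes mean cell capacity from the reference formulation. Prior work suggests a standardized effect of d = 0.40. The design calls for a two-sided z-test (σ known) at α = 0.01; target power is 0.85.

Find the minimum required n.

For power 0.85 need Φ(δ − z_{0.005}) = 0.85, so δ = z_{0.005} + z_{0.15} = 2.576 + 1.036 = 3.612.
(The Φ(−δ − z_{α/2}) term is vanishingly small for δ > 0 and is dropped in the standard sample-size formula.)
δ = d·√n ⇒ n = (δ/d)² = (3.612 / 0.40)² = 81.55.
Rounding up, n = 82.

n = 82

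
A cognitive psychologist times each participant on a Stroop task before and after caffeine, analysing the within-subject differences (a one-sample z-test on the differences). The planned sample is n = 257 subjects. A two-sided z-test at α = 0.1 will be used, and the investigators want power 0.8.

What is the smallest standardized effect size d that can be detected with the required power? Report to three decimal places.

Required noncentrality: δ = z_{0.05} + z_{0.20} = 1.645 + 0.842 = 2.486.
(The second rejection-region term Φ(−δ − z_{α/2}) is negligible and dropped.)
δ = d·√n ⇒ d = δ/√n = 2.486/√257 = 0.1551.

d ≈ 0.155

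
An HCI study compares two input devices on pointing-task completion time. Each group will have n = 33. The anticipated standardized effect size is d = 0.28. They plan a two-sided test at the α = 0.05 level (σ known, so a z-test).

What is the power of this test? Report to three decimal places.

Power ≈ 0.206

Noncentrality parameter: δ = d·√(n/2) = 0.28 × √(33/2) = 1.1374
Two-sided α = 0.05 → critical value z_{0.025} = 1.960.
Power = Φ(δ − 1.960) + Φ(−δ − 1.960) = Φ(-0.823) + Φ(-3.097) = 0.2054 + 0.0010 = 0.2063.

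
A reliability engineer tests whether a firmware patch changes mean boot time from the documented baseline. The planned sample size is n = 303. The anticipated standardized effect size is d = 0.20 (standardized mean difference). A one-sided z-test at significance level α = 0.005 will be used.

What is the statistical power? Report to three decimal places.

Power ≈ 0.817

Noncentrality parameter: δ = d·√n = 0.20 × √303 = 3.4814
One-sided α = 0.005 → critical value z_{0.005} = 2.576.
Power = Φ(δ − 2.576) = Φ(0.906) = 0.8174.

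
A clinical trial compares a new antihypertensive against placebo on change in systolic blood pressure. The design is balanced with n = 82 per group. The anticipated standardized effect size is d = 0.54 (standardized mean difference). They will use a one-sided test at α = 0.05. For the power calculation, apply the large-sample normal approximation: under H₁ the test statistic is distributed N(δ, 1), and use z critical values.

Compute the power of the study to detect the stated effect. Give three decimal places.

Noncentrality parameter: δ = d·√(n/2) = 0.54 × √(82/2) = 3.4577
One-sided α = 0.05 → critical value z_{0.05} = 1.645.
Power = P(Z > 1.645 − δ) = Φ(1.813) = 0.9651.

Power ≈ 0.965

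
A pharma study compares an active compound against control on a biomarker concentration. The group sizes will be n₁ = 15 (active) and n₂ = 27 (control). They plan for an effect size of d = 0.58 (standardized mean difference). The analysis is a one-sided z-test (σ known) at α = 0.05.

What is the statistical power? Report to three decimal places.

Power ≈ 0.562

Noncentrality parameter: δ = d / √(1/n₁ + 1/n₂) = 0.58 / √(1/15 + 1/27) = 1.8011
Critical value for a one-sided test at α = 0.05: z_α = 1.645.
Power = P(Z > 1.645 − δ) = Φ(0.156) = 0.5621.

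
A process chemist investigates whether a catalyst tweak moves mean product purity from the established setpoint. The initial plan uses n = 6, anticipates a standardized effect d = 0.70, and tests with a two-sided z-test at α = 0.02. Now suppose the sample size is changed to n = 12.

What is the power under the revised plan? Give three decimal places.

Power ≈ 0.539

With n = 12: δ = d·√n = 0.70 × √12 = 2.4249. Critical value z_{0.01} = 2.326.
Revised power = Φ(δ − 2.326) + Φ(−δ − 2.326) = Φ(0.099) + Φ(-4.751) = 0.5392 + 0.0000 = 0.5392.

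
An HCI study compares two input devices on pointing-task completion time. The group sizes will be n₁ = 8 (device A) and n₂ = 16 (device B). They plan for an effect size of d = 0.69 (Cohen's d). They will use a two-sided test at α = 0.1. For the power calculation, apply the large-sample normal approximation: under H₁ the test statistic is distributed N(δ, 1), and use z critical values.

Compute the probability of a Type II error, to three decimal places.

β ≈ 0.520

Noncentrality parameter: δ = d / √(1/n₁ + 1/n₂) = 0.69 / √(1/8 + 1/16) = 1.5935
Critical value for a two-sided test at α = 0.1: z_{α/2} = 1.645.
Power = Φ(δ − 1.645) + Φ(−δ − 1.645) = Φ(-0.051) + Φ(-3.238) = 0.4795 + 0.0006 = 0.4801.
Type II error: β = 1 − power = 1 − 0.4801 = 0.5199.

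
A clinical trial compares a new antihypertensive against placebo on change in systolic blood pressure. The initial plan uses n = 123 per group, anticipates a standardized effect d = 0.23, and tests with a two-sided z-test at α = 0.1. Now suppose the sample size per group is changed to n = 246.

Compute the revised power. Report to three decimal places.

With n = 246 per group: δ = d·√(n/2) = 0.23 × √(246/2) = 2.5508. Critical value z_{0.05} = 1.645.
Revised power = Φ(δ − 1.645) + Φ(−δ − 1.645) = Φ(0.906) + Φ(-4.196) = 0.8175 + 0.0000 = 0.8175.

Power ≈ 0.818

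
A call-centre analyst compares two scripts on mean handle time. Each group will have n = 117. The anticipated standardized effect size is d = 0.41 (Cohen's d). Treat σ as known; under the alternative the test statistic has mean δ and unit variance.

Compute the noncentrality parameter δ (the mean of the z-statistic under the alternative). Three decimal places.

The noncentrality parameter scales effect size by the design's sample-size factor: δ = d·√(n/2) = 0.41 × √(117/2) = 3.1359

δ ≈ 3.136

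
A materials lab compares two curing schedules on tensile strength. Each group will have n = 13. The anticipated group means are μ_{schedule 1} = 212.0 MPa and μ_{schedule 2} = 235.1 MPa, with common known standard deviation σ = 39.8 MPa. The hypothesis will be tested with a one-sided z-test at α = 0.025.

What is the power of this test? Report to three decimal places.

Power ≈ 0.316

Standardized effect: d = |μ_{schedule 1} − μ_{schedule 2}| / σ = |212.0 − 235.1| / 39.8 = 0.5804
Noncentrality parameter: δ = d·√(n/2) = 0.5804 × √(13/2) = 1.4797
Critical value for a one-sided test at α = 0.025: z_α = 1.960.
Power = Φ(δ − 1.960) = Φ(-0.480) = 0.3155.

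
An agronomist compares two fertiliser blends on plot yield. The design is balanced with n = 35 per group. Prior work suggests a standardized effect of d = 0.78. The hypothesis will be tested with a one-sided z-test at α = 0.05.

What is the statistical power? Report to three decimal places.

Power ≈ 0.947

Noncentrality parameter: δ = d·√(n/2) = 0.78 × √(35/2) = 3.2630
Critical value for a one-sided test at α = 0.05: z_α = 1.645.
Power = Φ(δ − 1.645) = Φ(1.618) = 0.9472.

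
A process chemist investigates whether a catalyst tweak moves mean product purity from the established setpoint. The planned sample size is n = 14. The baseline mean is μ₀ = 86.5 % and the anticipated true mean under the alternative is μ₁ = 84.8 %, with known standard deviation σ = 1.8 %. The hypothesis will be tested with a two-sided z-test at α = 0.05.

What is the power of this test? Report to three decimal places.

Power ≈ 0.942

Standardized effect: d = |μ₁ − μ₀| / σ = |84.8 − 86.5| / 1.8 = 0.9444
Noncentrality parameter: δ = d·√n = 0.9444 × √14 = 3.5338
Critical value for a two-sided test at α = 0.05: z_{α/2} = 1.960.
Power = Φ(δ − 1.960) + Φ(−δ − 1.960) = Φ(1.574) + Φ(-5.494) = 0.9422 + 0.0000 = 0.9422.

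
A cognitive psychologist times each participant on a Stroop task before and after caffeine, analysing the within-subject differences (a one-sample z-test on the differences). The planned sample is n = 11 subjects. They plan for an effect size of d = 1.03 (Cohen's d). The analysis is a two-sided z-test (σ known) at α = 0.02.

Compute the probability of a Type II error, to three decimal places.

Noncentrality parameter: δ = d·√n = 1.03 × √11 = 3.4161
Critical value for a two-sided test at α = 0.02: z_{α/2} = 2.326.
Power = Φ(δ − 2.326) + Φ(−δ − 2.326) = Φ(1.090) + Φ(-5.742) = 0.8621 + 0.0000 = 0.8621.
Type II error: β = 1 − power = 1 − 0.8621 = 0.1379.

β ≈ 0.138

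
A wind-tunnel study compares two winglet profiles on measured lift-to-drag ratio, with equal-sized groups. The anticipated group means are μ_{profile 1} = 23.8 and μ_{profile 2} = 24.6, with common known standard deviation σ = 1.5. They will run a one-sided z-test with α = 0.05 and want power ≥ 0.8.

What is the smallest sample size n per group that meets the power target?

Standardized effect: d = |μ_{profile 1} − μ_{profile 2}| / σ = |23.8 − 24.6| / 1.5 = 0.5333
Set Φ(δ − 1.645) = 0.8; then δ − 1.645 = Φ⁻¹(0.8) = 0.842, giving δ = 2.486.
δ = d·√(n/2) ⇒ n = 2(δ/d)² = 2 × (2.486 / 0.5333)² = 43.47.
Round up to the next whole unit.

n = 44 per group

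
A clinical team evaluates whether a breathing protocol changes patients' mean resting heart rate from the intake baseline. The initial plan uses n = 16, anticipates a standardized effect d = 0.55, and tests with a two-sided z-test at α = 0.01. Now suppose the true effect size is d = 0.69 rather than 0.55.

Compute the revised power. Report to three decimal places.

With d = 0.69: δ = d·√n = 0.69 × √16 = 2.7600. Critical value z_{0.005} = 2.576.
Revised power = Φ(δ − 2.576) + Φ(−δ − 2.576) = Φ(0.184) + Φ(-5.336) = 0.5731 + 0.0000 = 0.5731.

Power ≈ 0.573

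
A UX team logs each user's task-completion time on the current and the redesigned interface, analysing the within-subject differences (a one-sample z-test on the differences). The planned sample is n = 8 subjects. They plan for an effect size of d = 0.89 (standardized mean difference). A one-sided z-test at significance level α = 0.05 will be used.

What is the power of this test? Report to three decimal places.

Power ≈ 0.809

Noncentrality parameter: δ = d·√n = 0.89 × √8 = 2.5173
One-sided α = 0.05 → critical value z_{0.05} = 1.645.
Power = Φ(δ − 1.645) = Φ(0.872) = 0.8085.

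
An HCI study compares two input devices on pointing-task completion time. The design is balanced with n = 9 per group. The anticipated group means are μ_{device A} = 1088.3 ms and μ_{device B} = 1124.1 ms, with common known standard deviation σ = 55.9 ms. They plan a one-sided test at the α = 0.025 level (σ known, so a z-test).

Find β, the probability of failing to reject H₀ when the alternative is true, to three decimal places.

Standardized effect: d = |μ_{device A} − μ_{device B}| / σ = |1088.3 − 1124.1| / 55.9 = 0.6404
Noncentrality parameter: δ = d·√(n/2) = 0.6404 × √(9/2) = 1.3586
One-sided α = 0.025 → critical value z_{0.025} = 1.960.
Power = P(Z > 1.960 − δ) = Φ(-0.601) = 0.2738.
Type II error: β = 1 − power = 1 − 0.2738 = 0.7262.

β ≈ 0.726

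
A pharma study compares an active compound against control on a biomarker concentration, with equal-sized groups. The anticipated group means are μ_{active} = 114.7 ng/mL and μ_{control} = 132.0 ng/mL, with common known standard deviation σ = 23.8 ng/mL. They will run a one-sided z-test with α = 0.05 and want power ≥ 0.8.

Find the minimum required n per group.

n = 24 per group

Standardized effect: d = |μ_{active} − μ_{control}| / σ = |114.7 − 132.0| / 23.8 = 0.7269
Set Φ(δ − 1.645) = 0.8; then δ − 1.645 = Φ⁻¹(0.8) = 0.842, giving δ = 2.486.
δ = d·√(n/2) ⇒ n = 2(δ/d)² = 2 × (2.486 / 0.7269)² = 23.40.
Rounding up, n = 24 per group.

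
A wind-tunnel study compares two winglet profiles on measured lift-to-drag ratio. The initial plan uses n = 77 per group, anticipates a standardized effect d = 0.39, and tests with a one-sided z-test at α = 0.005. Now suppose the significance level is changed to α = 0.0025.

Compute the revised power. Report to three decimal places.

Power ≈ 0.349

δ = d·√(n/2) = 0.39 × √(77/2) = 2.4199 (unchanged). New critical value: z_{0.0025} = 2.807.
Revised power = Φ(δ − 2.807) = Φ(-0.387) = 0.3493.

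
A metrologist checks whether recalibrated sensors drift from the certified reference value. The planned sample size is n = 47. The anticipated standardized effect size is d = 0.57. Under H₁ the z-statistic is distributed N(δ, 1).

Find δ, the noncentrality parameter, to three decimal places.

δ = d·√n = 0.57 × √47 = 3.9077

δ ≈ 3.908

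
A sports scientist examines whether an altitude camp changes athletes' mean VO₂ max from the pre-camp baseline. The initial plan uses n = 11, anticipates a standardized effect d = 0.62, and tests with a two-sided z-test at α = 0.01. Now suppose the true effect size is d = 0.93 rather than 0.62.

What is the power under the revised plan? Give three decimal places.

With d = 0.93: δ = d·√n = 0.93 × √11 = 3.0845. Critical value z_{0.005} = 2.576.
Revised power = Φ(δ − 2.576) + Φ(−δ − 2.576) = Φ(0.509) + Φ(-5.660) = 0.6945 + 0.0000 = 0.6945.

Power ≈ 0.694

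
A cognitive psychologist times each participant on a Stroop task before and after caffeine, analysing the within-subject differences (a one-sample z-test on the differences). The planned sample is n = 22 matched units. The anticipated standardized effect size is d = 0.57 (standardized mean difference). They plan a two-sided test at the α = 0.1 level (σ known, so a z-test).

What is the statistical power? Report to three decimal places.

Power ≈ 0.848

Noncentrality parameter: δ = d·√n = 0.57 × √22 = 2.6735
Two-sided α = 0.1 → critical value z_{0.05} = 1.645.
Power = Φ(δ − 1.645) + Φ(−δ − 1.645) = Φ(1.029) + Φ(-4.318) = 0.8482 + 0.0000 = 0.8482.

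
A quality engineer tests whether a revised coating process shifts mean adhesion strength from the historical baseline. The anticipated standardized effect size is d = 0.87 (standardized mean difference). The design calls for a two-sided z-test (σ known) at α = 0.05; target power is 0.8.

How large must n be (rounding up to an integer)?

Set Φ(δ − 1.960) = 0.8; then δ − 1.960 = Φ⁻¹(0.8) = 0.842, giving δ = 2.802.
(For δ > 0 the lower-tail rejection region contributes negligibly to power, so the one-term inversion is standard.)
δ = d·√n ⇒ n = (δ/d)² = (2.802 / 0.87)² = 10.37.
Round up to the next whole unit.

n = 11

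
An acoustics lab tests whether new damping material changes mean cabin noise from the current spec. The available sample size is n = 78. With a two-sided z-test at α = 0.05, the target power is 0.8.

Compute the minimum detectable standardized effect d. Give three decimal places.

Need Φ(δ − 1.960) = 0.8, so δ = 1.960 + 0.842 = 2.802.
(The second rejection-region term Φ(−δ − z_{α/2}) is negligible and dropped.)
δ = d·√n ⇒ d = δ/√n = 2.802/√78 = 0.3172.

d ≈ 0.317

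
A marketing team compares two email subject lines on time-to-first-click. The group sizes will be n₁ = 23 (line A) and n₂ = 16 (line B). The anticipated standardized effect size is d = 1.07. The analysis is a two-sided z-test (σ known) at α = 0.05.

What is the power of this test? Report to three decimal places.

Power ≈ 0.908

Noncentrality parameter: δ = d / √(1/n₁ + 1/n₂) = 1.07 / √(1/23 + 1/16) = 3.2868
Critical value for a two-sided test at α = 0.05: z_{α/2} = 1.960.
Power = Φ(δ − 1.960) + Φ(−δ − 1.960) = Φ(1.327) + Φ(-5.247) = 0.9077 + 0.0000 = 0.9077.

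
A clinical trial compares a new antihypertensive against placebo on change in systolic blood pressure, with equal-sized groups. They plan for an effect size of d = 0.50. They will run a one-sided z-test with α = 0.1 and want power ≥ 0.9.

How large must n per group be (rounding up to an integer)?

n = 53 per group

Set Φ(δ − 1.282) = 0.9; then δ − 1.282 = Φ⁻¹(0.9) = 1.282, giving δ = 2.563.
δ = d·√(n/2) ⇒ n = 2(δ/d)² = 2 × (2.563 / 0.50)² = 52.56.
Round up to the next whole unit.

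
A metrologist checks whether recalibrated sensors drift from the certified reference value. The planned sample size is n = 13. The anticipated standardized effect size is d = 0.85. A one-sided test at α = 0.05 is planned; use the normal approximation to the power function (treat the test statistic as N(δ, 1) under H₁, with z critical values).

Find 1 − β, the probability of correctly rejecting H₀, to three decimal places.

Power ≈ 0.922

Noncentrality parameter: δ = d·√n = 0.85 × √13 = 3.0647
One-sided α = 0.05 → critical value z_{0.05} = 1.645.
Power = Φ(δ − 1.645) = Φ(1.420) = 0.9222.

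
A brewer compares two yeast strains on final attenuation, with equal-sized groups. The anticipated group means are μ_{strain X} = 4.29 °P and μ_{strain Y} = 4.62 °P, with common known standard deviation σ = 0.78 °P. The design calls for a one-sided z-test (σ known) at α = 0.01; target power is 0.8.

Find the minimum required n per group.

n = 113 per group

Standardized effect: d = |μ_{strain X} − μ_{strain Y}| / σ = |4.29 − 4.62| / 0.78 = 0.4231
Set Φ(δ − 2.326) = 0.8; then δ − 2.326 = Φ⁻¹(0.8) = 0.842, giving δ = 3.168.
δ = d·√(n/2) ⇒ n = 2(δ/d)² = 2 × (3.168 / 0.4231)² = 112.14.
Rounding up, n = 113 per group.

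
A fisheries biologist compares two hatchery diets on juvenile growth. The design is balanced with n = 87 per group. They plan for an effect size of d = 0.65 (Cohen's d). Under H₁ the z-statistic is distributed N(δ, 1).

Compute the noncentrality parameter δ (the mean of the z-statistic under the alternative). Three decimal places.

δ = d·√(n/2) = 0.65 × √(87/2) = 4.2870

δ ≈ 4.287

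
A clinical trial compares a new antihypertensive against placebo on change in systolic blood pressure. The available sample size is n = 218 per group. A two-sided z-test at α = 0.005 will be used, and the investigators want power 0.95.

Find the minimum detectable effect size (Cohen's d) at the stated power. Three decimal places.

Required noncentrality: δ = z_{0.0025} + z_{0.05} = 2.807 + 1.645 = 4.452.
(Lower-tail contribution to power is negligible for δ > 0.)
δ = d·√(n/2) ⇒ d = δ/√(n/2) = 4.452/√(218/2) = 0.4264.

d ≈ 0.426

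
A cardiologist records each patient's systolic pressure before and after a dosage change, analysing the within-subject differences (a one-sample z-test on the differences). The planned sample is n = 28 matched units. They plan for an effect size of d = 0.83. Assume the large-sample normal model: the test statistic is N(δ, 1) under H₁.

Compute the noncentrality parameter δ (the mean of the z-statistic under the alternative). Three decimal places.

δ ≈ 4.392

δ = d·√n = 0.83 × √28 = 4.3919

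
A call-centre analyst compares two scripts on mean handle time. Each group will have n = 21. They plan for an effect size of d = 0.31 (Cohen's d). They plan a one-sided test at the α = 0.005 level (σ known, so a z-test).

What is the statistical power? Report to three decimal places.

Power ≈ 0.058

Noncentrality parameter: δ = d·√(n/2) = 0.31 × √(21/2) = 1.0045
Critical value for a one-sided test at α = 0.005: z_α = 2.576.
Power = P(Z > 2.576 − δ) = Φ(-1.571) = 0.0581.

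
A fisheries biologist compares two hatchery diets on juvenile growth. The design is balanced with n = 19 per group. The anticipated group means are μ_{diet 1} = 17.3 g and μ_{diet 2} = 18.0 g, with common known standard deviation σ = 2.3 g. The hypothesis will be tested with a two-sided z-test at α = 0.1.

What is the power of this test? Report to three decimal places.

Power ≈ 0.245

Standardized effect: d = |μ_{diet 1} − μ_{diet 2}| / σ = |17.3 − 18.0| / 2.3 = 0.3043
Noncentrality parameter: δ = d·√(n/2) = 0.3043 × √(19/2) = 0.9381
Two-sided α = 0.1 → critical value z_{0.05} = 1.645.
Power = Φ(δ − 1.645) + Φ(−δ − 1.645) = Φ(-0.707) + Φ(-2.583) = 0.2398 + 0.0049 = 0.2447.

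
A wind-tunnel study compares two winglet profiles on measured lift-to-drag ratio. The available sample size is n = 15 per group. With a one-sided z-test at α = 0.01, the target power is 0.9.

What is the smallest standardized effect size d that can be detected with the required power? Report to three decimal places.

d ≈ 1.317

Required noncentrality: δ = z_{0.01} + z_{0.10} = 2.326 + 1.282 = 3.608.
δ = d·√(n/2) ⇒ d = δ/√(n/2) = 3.608/√(15/2) = 1.3174.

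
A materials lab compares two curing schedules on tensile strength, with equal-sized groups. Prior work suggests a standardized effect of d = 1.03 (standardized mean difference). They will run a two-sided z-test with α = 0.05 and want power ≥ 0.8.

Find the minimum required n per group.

Set Φ(δ − 1.960) = 0.8; then δ − 1.960 = Φ⁻¹(0.8) = 0.842, giving δ = 2.802.
(For δ > 0 the lower-tail rejection region contributes negligibly to power, so the one-term inversion is standard.)
δ = d·√(n/2) ⇒ n = 2(δ/d)² = 2 × (2.802 / 1.03)² = 14.80.
Rounding up, n = 15 per group.

n = 15 per group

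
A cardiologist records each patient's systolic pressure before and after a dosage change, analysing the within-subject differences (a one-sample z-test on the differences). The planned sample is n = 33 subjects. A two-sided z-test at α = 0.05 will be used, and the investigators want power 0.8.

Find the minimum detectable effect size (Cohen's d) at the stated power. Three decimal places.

Required noncentrality: δ = z_{0.025} + z_{0.20} = 1.960 + 0.842 = 2.802.
(Lower-tail contribution to power is negligible for δ > 0.)
δ = d·√n ⇒ d = δ/√n = 2.802/√33 = 0.4877.

d ≈ 0.488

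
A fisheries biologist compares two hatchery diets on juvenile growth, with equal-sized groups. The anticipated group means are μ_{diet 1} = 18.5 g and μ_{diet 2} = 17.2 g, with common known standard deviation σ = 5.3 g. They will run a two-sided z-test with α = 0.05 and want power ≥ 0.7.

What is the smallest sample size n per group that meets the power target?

n = 206 per group

Standardized effect: d = |μ_{diet 1} − μ_{diet 2}| / σ = |18.5 − 17.2| / 5.3 = 0.2453
For power 0.7 need Φ(δ − z_{0.025}) = 0.7, so δ = z_{0.025} + z_{0.30} = 1.960 + 0.524 = 2.484.
(For δ > 0 the lower-tail rejection region contributes negligibly to power, so the one-term inversion is standard.)
δ = d·√(n/2) ⇒ n = 2(δ/d)² = 2 × (2.484 / 0.2453)² = 205.18.
Rounding up, n = 206 per group.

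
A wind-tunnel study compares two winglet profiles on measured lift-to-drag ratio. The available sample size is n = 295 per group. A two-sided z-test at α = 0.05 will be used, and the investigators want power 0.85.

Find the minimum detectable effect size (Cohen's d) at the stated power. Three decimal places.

Required noncentrality: δ = z_{0.025} + z_{0.15} = 1.960 + 1.036 = 2.996.
(Lower-tail contribution to power is negligible for δ > 0.)
δ = d·√(n/2) ⇒ d = δ/√(n/2) = 2.996/√(295/2) = 0.2467.

d ≈ 0.247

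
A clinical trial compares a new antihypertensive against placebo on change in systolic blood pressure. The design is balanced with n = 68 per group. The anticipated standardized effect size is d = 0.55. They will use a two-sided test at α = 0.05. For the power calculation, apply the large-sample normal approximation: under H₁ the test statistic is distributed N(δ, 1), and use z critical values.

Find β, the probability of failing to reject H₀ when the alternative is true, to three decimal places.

β ≈ 0.106

Noncentrality parameter: δ = d·√(n/2) = 0.55 × √(68/2) = 3.2070
Critical value for a two-sided test at α = 0.05: z_{α/2} = 1.960.
Power = Φ(δ − 1.960) + Φ(−δ − 1.960) = Φ(1.247) + Φ(-5.167) = 0.8938 + 0.0000 = 0.8938.
Type II error: β = 1 − power = 1 − 0.8938 = 0.1062.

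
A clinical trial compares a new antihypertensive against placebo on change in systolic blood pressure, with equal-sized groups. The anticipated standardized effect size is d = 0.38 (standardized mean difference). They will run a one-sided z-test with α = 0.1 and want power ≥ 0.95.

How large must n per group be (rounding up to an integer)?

For power 0.95 need Φ(δ − z_{0.1}) = 0.95, so δ = z_{0.1} + z_{0.05} = 1.282 + 1.645 = 2.926.
δ = d·√(n/2) ⇒ n = 2(δ/d)² = 2 × (2.926 / 0.38)² = 118.61.
Round up to the next whole unit.

n = 119 per group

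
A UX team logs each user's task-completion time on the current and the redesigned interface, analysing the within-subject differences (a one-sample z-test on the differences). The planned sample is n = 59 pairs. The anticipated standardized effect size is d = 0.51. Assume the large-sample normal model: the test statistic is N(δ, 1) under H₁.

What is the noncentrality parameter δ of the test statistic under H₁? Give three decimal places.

δ ≈ 3.917

The noncentrality parameter scales effect size by the design's sample-size factor: δ = d·√n = 0.51 × √59 = 3.9174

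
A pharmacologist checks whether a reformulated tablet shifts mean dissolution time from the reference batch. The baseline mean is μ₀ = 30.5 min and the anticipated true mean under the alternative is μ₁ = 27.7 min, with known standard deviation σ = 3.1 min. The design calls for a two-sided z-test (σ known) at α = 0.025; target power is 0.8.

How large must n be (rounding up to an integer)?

Standardized effect: d = |μ₁ − μ₀| / σ = |27.7 − 30.5| / 3.1 = 0.9032
Set Φ(δ − 2.241) = 0.8; then δ − 2.241 = Φ⁻¹(0.8) = 0.842, giving δ = 3.083.
(Ignoring the negligible lower-tail rejection probability gives the usual closed-form inversion.)
δ = d·√n ⇒ n = (δ/d)² = (3.083 / 0.9032)² = 11.65.
Rounding up, n = 12.

n = 12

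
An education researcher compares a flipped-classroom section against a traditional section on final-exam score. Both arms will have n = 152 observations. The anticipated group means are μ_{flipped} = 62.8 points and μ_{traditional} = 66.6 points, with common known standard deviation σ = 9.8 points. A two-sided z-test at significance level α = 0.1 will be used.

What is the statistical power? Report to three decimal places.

Standardized effect: d = |μ_{flipped} − μ_{traditional}| / σ = |62.8 − 66.6| / 9.8 = 0.3878
Noncentrality parameter: δ = d·√(n/2) = 0.3878 × √(152/2) = 3.3804
Critical value for a two-sided test at α = 0.1: z_{α/2} = 1.645.
Power = Φ(δ − 1.645) + Φ(−δ − 1.645) = Φ(1.736) + Φ(-5.025) = 0.9587 + 0.0000 = 0.9587.

Power ≈ 0.959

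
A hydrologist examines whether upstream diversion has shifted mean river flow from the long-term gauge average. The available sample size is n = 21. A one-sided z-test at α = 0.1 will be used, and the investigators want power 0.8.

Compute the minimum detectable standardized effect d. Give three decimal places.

d ≈ 0.463

Need Φ(δ − 1.282) = 0.8, so δ = 1.282 + 0.842 = 2.123.
δ = d·√n ⇒ d = δ/√n = 2.123/√21 = 0.4633.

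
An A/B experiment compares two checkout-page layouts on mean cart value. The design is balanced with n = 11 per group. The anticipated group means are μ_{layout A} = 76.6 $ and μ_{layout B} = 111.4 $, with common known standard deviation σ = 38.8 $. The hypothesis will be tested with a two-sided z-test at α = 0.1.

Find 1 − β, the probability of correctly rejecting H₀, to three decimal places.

Power ≈ 0.677

Standardized effect: d = |μ_{layout A} − μ_{layout B}| / σ = |76.6 − 111.4| / 38.8 = 0.8969
Noncentrality parameter: δ = d·√(n/2) = 0.8969 × √(11/2) = 2.1034
Two-sided α = 0.1 → critical value z_{0.05} = 1.645.
Power = Φ(δ − 1.645) + Φ(−δ − 1.645) = Φ(0.459) + Φ(-3.748) = 0.6767 + 0.0001 = 0.6768.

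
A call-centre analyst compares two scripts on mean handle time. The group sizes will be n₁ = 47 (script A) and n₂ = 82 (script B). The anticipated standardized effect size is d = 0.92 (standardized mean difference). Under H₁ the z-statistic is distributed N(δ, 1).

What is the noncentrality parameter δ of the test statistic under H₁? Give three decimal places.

δ ≈ 5.029

δ = d / √(1/n₁ + 1/n₂) = 0.92 / √(1/47 + 1/82) = 5.0286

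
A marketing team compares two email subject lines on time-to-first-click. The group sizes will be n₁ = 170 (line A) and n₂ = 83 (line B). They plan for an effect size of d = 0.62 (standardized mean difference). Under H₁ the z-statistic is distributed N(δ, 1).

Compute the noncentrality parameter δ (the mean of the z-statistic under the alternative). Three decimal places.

δ ≈ 4.630

δ = d / √(1/n₁ + 1/n₂) = 0.62 / √(1/170 + 1/83) = 4.6301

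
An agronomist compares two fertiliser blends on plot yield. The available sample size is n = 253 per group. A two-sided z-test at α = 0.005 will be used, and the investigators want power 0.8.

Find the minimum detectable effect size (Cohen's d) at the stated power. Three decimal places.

Required noncentrality: δ = z_{0.0025} + z_{0.20} = 2.807 + 0.842 = 3.649.
(Lower-tail contribution to power is negligible for δ > 0.)
δ = d·√(n/2) ⇒ d = δ/√(n/2) = 3.649/√(253/2) = 0.3244.

d ≈ 0.324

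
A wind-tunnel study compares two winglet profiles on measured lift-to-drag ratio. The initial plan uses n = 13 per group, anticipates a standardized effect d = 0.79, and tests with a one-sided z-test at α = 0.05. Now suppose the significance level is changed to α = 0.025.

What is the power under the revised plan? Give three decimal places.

Power ≈ 0.522

δ = d·√(n/2) = 0.79 × √(13/2) = 2.0141 (unchanged). New critical value: z_{0.025} = 1.960.
Revised power = Φ(δ − 1.960) = Φ(0.054) = 0.5216.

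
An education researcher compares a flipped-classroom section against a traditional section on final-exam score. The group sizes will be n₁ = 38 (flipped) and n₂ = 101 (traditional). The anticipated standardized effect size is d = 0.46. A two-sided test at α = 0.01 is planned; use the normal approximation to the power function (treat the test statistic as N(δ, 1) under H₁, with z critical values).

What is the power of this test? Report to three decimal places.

Power ≈ 0.437

Noncentrality parameter: δ = d / √(1/n₁ + 1/n₂) = 0.46 / √(1/38 + 1/101) = 2.4171
Two-sided α = 0.01 → critical value z_{0.005} = 2.576.
Power = Φ(δ − 2.576) + Φ(−δ − 2.576) = Φ(-0.159) + Φ(-4.993) = 0.4370 + 0.0000 = 0.4370.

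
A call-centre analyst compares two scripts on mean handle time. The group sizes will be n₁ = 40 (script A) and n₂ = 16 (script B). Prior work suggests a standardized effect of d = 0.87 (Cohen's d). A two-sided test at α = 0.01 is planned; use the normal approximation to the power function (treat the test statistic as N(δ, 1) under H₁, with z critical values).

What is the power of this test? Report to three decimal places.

Power ≈ 0.643

Noncentrality parameter: δ = d / √(1/n₁ + 1/n₂) = 0.87 / √(1/40 + 1/16) = 2.9411
Critical value for a two-sided test at α = 0.01: z_{α/2} = 2.576.
Power = Φ(δ − 2.576) + Φ(−δ − 2.576) = Φ(0.365) + Φ(-5.517) = 0.6426 + 0.0000 = 0.6426.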